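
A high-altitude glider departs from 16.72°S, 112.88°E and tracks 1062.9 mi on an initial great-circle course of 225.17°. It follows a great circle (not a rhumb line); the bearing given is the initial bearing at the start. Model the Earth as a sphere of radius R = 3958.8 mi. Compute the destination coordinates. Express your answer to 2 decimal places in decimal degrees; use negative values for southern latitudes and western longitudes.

latitude -27.16°, longitude 100.67°

Angular distance δ = d/R = 1062.9 / 3958.8 = 0.268490 rad.
Converting: φ₁ = -0.291819 rad, θ = 3.929958 rad.
sin φ₂ = sin φ₁ cos δ + cos φ₁ sin δ cos θ = (-0.287695)(0.964172) + (0.957722)(0.265276)(-0.705006) = -0.456502
φ₂ = asin(-0.456502) = -0.474059 rad = -27.16°.
Δλ = atan2( sin θ sin δ cos φ₁ , cos δ − sin φ₁ sin φ₂ ) = atan2(-0.180180, 0.832839) = -0.213061 rad = -12.21°.
λ₂ = λ₁ + Δλ = 100.67°.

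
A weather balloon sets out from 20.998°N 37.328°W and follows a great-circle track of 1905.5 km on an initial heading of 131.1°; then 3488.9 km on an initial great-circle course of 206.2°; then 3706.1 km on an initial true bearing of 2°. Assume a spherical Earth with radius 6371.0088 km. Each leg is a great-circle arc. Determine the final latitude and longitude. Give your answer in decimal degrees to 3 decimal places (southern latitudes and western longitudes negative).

Apply the spherical direct solution leg by leg, carrying full precision between legs.
Leg 1: from (20.998°, -37.328°), δ = 1905.5/6371.0088 = 0.299089 rad, θ = 131.1° → φ = 9.299°, λ = -24.325°.
Leg 2: from (9.299°, -24.325°), δ = 3488.9/6371.0088 = 0.547621 rad, θ = 206.2° → φ = -18.848°, λ = -38.383°.
Leg 3: from (-18.848°, -38.383°), δ = 3706.1/6371.0088 = 0.581713 rad, θ = 2° → φ = 14.463°, λ = -37.248°.

latitude 14.463°, longitude -37.248°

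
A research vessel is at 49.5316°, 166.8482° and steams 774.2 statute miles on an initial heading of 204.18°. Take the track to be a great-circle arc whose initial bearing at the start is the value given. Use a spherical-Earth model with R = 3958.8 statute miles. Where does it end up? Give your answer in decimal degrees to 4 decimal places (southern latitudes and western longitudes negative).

Central angle δ = d/R = 0.195564 rad.
Start latitude φ₁ = 0.864490 rad; initial bearing θ = 3.563613 rad.
Destination latitude: φ₂ = arcsin( sin φ₁ cos δ + cos φ₁ sin δ cos θ ) = arcsin(0.631208) = 39.1393°.
For the longitude increment, Δλ = atan2( sin θ sin δ cos φ₁, cos δ − sin φ₁ sin φ₂ ) = atan2(-0.051659, 0.500737) = -5.8901°.
Hence λ₂ = 166.8482° + -5.8901° = 160.9581°.

latitude 39.1393°, longitude 160.9581°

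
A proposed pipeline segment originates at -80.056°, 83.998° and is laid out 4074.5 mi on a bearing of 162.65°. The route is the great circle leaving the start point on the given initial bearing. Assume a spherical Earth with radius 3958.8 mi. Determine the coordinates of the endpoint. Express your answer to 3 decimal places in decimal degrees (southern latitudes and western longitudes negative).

latitude -40.465°, longitude -115.628°

Angular distance δ = d/R = 4074.5 / 3958.8 = 1.029226 rad.
With φ₁ = -80.056° = -1.397241 rad and θ = 162.65° = 2.838778 rad:
Applying the spherical law of cosines for sides, sin φ₂ = sin φ₁ cos δ + cos φ₁ sin δ cos θ = -0.648980, so φ₂ = -40.465°.
Then Δλ = atan2(0.044127, -0.123748) = 2.799060 rad, from sin θ sin δ cos φ₁ over cos δ − sin φ₁ sin φ₂.
λ₂ = 83.998° + 160.374° = 244.372°, normalized to (−180°, 180°] → -115.628°.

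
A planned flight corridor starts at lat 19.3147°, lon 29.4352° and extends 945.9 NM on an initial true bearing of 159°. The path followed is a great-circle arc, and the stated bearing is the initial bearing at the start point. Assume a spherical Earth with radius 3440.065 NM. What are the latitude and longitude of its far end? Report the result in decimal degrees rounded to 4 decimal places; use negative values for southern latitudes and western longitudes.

The arc subtends δ = 945.9/3440.065 = 0.274966 rad at the centre.
Start latitude φ₁ = 0.337105 rad; initial bearing θ = 2.775074 rad.
Applying the spherical law of cosines for sides, sin φ₂ = sin φ₁ cos δ + cos φ₁ sin δ cos θ = 0.079118, so φ₂ = 4.5379°.
For the longitude increment, Δλ = atan2( sin θ sin δ cos φ₁, cos δ − sin φ₁ sin φ₂ ) = atan2(0.091825, 0.936266) = 5.6014°.
Hence λ₂ = 29.4352° + 5.6014° = 35.0366°.

latitude 4.5379°, longitude 35.0366°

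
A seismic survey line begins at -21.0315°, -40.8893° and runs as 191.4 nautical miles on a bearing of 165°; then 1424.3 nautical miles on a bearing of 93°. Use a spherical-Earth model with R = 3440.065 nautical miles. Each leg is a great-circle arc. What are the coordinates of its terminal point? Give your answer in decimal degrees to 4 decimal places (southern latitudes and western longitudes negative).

Apply the spherical direct solution leg by leg, carrying full precision between legs.
Leg 1: from (-21.0315°, -40.8893°), δ = 191.4/3440.065 = 0.055638 rad, θ = 165° → φ = -24.1083°, λ = -39.9858°.
Leg 2: from (-24.1083°, -39.9858°), δ = 1424.3/3440.065 = 0.414033 rad, θ = 93° → φ = -23.1518°, λ = -14.0769°.

latitude -23.1518°, longitude -14.0769°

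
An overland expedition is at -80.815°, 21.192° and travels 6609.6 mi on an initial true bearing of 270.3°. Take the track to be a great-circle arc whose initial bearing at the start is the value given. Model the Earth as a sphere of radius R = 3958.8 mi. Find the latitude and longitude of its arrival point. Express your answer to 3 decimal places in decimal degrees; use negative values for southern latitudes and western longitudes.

δ = 6609.6/3958.8 = 1.669597 rad (95.6609°).
Converting: φ₁ = -1.410488 rad, θ = 4.717625 rad.
Destination latitude: φ₂ = arcsin( sin φ₁ cos δ + cos φ₁ sin δ cos θ ) = arcsin(0.098207) = 5.636°.
For the longitude increment, Δλ = atan2( sin θ sin δ cos φ₁, cos δ − sin φ₁ sin φ₂ ) = atan2(-0.158842, -0.001692) = -90.610°.
λ₂ = λ₁ + Δλ = -69.418°.

latitude 5.636°, longitude -69.418°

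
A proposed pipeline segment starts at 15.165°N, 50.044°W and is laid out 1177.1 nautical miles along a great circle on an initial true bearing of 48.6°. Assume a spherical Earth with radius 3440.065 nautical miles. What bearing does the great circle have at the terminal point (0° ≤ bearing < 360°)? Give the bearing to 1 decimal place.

The arc subtends δ = 1177.1/3440.065 = 0.342174 rad at the centre.
Converting: φ₁ = 0.264679 rad, θ = 0.848230 rad.
sin φ₂ = sin φ₁ cos δ + cos φ₁ sin δ cos θ = (0.261600)(0.942028) + (0.965176)(0.335536)(0.661312) = 0.460601
φ₂ = asin(0.460601) = 0.478672 rad = 27.426°.
Then Δλ = atan2(0.242924, 0.821535) = 0.287503 rad, from sin θ sin δ cos φ₁ over cos δ − sin φ₁ sin φ₂.
λ₂ = -50.044° + 16.473° = -33.571°.
The forward bearing on arrival equals the back-azimuth from the destination plus 180°.
Back-azimuth from P₂ (27.4°, -33.6°) to P₁ (15.2°, -50.0°), with Δλ' = λ₁ − λ₂ = -16.5°: atan2( sin Δλ' cos φ₁ , cos φ₂ sin φ₁ − sin φ₂ cos φ₁ cos Δλ' ) = 234.7°.
Final bearing = (234.7° + 180°) mod 360° = 54.7°.

final bearing 54.7°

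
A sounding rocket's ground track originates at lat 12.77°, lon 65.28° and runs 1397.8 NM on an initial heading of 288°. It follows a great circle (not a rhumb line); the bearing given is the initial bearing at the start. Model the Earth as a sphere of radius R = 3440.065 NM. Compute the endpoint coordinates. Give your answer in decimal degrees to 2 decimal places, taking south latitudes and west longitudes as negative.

latitude 18.79°, longitude 41.89°

Angular distance δ = d/R = 1397.8 / 3440.065 = 0.406330 rad.
Start latitude φ₁ = 0.222879 rad; initial bearing θ = 5.026548 rad.
sin φ₂ = sin φ₁ cos δ + cos φ₁ sin δ cos θ = (0.221038)(0.918578) + (0.975265)(0.395240)(0.309017) = 0.322155
φ₂ = asin(0.322155) = 0.328005 rad = 18.79°.
Then Δλ = atan2(-0.366598, 0.847369) = -0.408316 rad, from sin θ sin δ cos φ₁ over cos δ − sin φ₁ sin φ₂.
λ₂ = λ₁ + Δλ = 41.89°.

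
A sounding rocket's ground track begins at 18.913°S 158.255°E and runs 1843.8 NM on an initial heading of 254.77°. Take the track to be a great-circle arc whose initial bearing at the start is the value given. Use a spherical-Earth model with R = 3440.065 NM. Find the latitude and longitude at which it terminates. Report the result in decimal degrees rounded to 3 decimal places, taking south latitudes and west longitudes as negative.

latitude -23.928°, longitude 125.634°

Angular distance δ = d/R = 1843.8 / 3440.065 = 0.535978 rad.
Start latitude φ₁ = -0.330094 rad; initial bearing θ = 4.446575 rad.
Destination latitude: φ₂ = arcsin( sin φ₁ cos δ + cos φ₁ sin δ cos θ ) = arcsin(-0.405590) = -23.928°.
For the longitude increment, Δλ = atan2( sin θ sin δ cos φ₁, cos δ − sin φ₁ sin φ₂ ) = atan2(-0.466144, 0.728305) = -32.621°.
Hence λ₂ = 158.255° + -32.621° = 125.634°.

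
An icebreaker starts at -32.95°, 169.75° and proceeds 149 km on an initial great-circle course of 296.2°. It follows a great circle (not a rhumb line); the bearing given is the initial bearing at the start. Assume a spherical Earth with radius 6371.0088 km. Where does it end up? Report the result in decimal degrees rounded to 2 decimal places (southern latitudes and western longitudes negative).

latitude -32.35°, longitude 168.33°

The arc subtends δ = 149/6371.0088 = 0.023387 rad at the centre.
Start latitude φ₁ = -0.575086 rad; initial bearing θ = 5.169665 rad.
sin φ₂ = sin φ₁ cos δ + cos φ₁ sin δ cos θ = (-0.543907)(0.999727) + (0.839146)(0.023385)(0.441506) = -0.535094
φ₂ = asin(-0.535094) = -0.564619 rad = -32.35°.
For the longitude increment, Δλ = atan2( sin θ sin δ cos φ₁, cos δ − sin φ₁ sin φ₂ ) = atan2(-0.017607, 0.708685) = -1.42°.
λ₂ = 169.75° + -1.42° = 168.33°.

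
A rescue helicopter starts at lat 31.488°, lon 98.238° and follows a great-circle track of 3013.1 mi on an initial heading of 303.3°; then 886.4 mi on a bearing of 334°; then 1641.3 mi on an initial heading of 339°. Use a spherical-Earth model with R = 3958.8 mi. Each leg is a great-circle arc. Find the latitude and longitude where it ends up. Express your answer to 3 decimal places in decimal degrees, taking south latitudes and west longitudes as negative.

Apply the spherical direct solution leg by leg, carrying full precision between legs.
Leg 1: from (31.488°, 98.238°), δ = 3013.1/3958.8 = 0.761114 rad, θ = 303.3° → φ = 44.516°, λ = 44.291°.
Leg 2: from (44.516°, 44.291°), δ = 886.4/3958.8 = 0.223906 rad, θ = 334° → φ = 55.681°, λ = 34.350°.
Leg 3: from (55.681°, 34.350°), δ = 1641.3/3958.8 = 0.414595 rad, θ = 339° → φ = 75.458°, λ = -0.745°.

latitude 75.458°, longitude -0.745°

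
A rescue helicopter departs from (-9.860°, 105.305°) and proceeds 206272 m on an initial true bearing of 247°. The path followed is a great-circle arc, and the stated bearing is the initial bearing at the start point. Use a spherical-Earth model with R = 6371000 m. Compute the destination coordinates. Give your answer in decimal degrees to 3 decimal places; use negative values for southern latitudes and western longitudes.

latitude -10.580°, longitude 103.568°

Central angle δ = d/R = 0.032377 rad.
With φ₁ = -9.860° = -0.172089 rad and θ = 247° = 4.310963 rad:
Destination latitude: φ₂ = arcsin( sin φ₁ cos δ + cos φ₁ sin δ cos θ ) = arcsin(-0.183613) = -10.580°.
Then Δλ = atan2(-0.029358, 0.968034) = -0.030318 rad, from sin θ sin δ cos φ₁ over cos δ − sin φ₁ sin φ₂.
λ₂ = λ₁ + Δλ = 103.568°.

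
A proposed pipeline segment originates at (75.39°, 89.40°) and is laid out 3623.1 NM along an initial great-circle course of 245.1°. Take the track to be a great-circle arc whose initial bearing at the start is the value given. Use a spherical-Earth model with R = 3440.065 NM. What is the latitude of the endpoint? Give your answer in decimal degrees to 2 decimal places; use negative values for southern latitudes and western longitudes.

latitude 22.74°

Central angle δ = d/R = 1.053207 rad.
Start latitude φ₁ = 1.315804 rad; initial bearing θ = 4.277802 rad.
Applying the spherical law of cosines for sides, sin φ₂ = sin φ₁ cos δ + cos φ₁ sin δ cos θ = 0.386497, so φ₂ = 22.74°.
For the longitude increment, Δλ = atan2( sin θ sin δ cos φ₁, cos δ − sin φ₁ sin φ₂ ) = atan2(-0.198823, 0.120787) = -58.72°.
Hence λ₂ = 89.40° + -58.72° = 30.68°.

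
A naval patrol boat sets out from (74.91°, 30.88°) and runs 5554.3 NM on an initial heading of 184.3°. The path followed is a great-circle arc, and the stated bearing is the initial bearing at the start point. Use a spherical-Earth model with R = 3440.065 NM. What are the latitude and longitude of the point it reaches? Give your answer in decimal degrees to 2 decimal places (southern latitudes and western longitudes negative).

latitude -17.56°, longitude 26.37°

Central angle δ = d/R = 1.614592 rad.
With φ₁ = 74.91° = 1.307426 rad and θ = 184.3° = 3.216642 rad:
Destination latitude: φ₂ = arcsin( sin φ₁ cos δ + cos φ₁ sin δ cos θ ) = arcsin(-0.301626) = -17.56°.
For the longitude increment, Δλ = atan2( sin θ sin δ cos φ₁, cos δ − sin φ₁ sin φ₂ ) = atan2(-0.019501, 0.247444) = -4.51°.
Hence λ₂ = 30.88° + -4.51° = 26.37°.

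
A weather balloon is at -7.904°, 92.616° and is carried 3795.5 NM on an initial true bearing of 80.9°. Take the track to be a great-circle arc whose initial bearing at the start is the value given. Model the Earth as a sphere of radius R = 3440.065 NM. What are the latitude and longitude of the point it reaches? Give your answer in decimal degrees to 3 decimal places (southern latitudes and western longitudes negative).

Angular distance δ = d/R = 3795.5 / 3440.065 = 1.103322 rad.
Converting: φ₁ = -0.137951 rad, θ = 1.411971 rad.
Applying the spherical law of cosines for sides, sin φ₂ = sin φ₁ cos δ + cos φ₁ sin δ cos θ = 0.077880, so φ₂ = 4.467°.
For the longitude increment, Δλ = atan2( sin θ sin δ cos φ₁, cos δ − sin φ₁ sin φ₂ ) = atan2(0.873099, 0.461342) = 62.148°.
Hence λ₂ = 92.616° + 62.148° = 154.764°.

latitude 4.467°, longitude 154.764°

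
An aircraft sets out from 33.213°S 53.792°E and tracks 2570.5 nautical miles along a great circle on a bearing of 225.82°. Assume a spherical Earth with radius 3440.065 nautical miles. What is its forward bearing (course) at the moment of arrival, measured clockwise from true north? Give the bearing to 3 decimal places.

final bearing 264.718°

δ = 2570.5/3440.065 = 0.747224 rad (42.8128°).
Start latitude φ₁ = -0.579676 rad; initial bearing θ = 3.941303 rad.
Destination latitude: φ₂ = arcsin( sin φ₁ cos δ + cos φ₁ sin δ cos θ ) = arcsin(-0.798075) = -52.947°.
Then Δλ = atan2(-0.407763, 0.296430) = -0.942200 rad, from sin θ sin δ cos φ₁ over cos δ − sin φ₁ sin φ₂.
λ₂ = λ₁ + Δλ = -0.192°.
The forward bearing on arrival equals the back-azimuth from the destination plus 180°.
Back-azimuth from P₂ (-52.947°, -0.192°) to P₁ (-33.213°, 53.792°), with Δλ' = λ₁ − λ₂ = 53.984°: atan2( sin Δλ' cos φ₁ , cos φ₂ sin φ₁ − sin φ₂ cos φ₁ cos Δλ' ) = 84.718°.
Final bearing = (84.718° + 180°) mod 360° = 264.718°.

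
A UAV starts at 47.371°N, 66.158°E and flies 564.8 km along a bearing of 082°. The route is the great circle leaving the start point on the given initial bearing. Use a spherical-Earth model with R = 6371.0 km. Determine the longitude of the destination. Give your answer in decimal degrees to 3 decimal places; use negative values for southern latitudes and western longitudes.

longitude 73.663°

Angular distance δ = d/R = 564.8 / 6371 = 0.088652 rad.
Start latitude φ₁ = 0.826780 rad; initial bearing θ = 1.431170 rad.
Destination latitude: φ₂ = arcsin( sin φ₁ cos δ + cos φ₁ sin δ cos θ ) = arcsin(0.741210) = 47.835°.
Then Δλ = atan2(0.059377, 0.450724) = 0.130983 rad, from sin θ sin δ cos φ₁ over cos δ − sin φ₁ sin φ₂.
Hence λ₂ = 66.158° + 7.505° = 73.663°.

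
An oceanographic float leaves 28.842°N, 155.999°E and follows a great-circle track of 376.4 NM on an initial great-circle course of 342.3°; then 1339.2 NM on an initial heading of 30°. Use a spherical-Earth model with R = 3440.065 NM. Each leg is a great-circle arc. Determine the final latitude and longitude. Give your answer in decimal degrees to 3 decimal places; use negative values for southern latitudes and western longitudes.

Apply the spherical direct solution leg by leg, carrying full precision between legs.
Leg 1: from (28.842°, 155.999°), δ = 376.4/3440.065 = 0.109417 rad, θ = 342.3° → φ = 34.795°, λ = 153.682°.
Leg 2: from (34.795°, 153.682°), δ = 1339.2/3440.065 = 0.389295 rad, θ = 30° → φ = 52.926°, λ = 172.030°.

latitude 52.926°, longitude 172.030°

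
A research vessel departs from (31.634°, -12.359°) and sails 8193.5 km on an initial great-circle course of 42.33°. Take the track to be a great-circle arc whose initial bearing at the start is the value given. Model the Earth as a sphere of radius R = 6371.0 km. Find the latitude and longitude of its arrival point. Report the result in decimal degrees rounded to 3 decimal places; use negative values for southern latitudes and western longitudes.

δ = 8193.5/6371 = 1.286062 rad (73.6859°).
Converting: φ₁ = 0.552117 rad, θ = 0.738798 rad.
Applying the spherical law of cosines for sides, sin φ₂ = sin φ₁ cos δ + cos φ₁ sin δ cos θ = 0.751421, so φ₂ = 48.714°.
Then Δλ = atan2(0.550258, -0.113211) = 1.773707 rad, from sin θ sin δ cos φ₁ over cos δ − sin φ₁ sin φ₂.
Hence λ₂ = -12.359° + 101.626° = 89.267°.

latitude 48.714°, longitude 89.267°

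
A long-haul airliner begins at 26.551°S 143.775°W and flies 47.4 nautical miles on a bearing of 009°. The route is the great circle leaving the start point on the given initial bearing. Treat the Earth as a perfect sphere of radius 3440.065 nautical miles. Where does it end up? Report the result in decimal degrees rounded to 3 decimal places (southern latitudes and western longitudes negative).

δ = 47.4/3440.065 = 0.013779 rad (0.7895°).
Start latitude φ₁ = -0.463402 rad; initial bearing θ = 0.157080 rad.
sin φ₂ = sin φ₁ cos δ + cos φ₁ sin δ cos θ = (-0.446994)(0.999905) + (0.894537)(0.013778)(0.987688) = -0.434778
φ₂ = asin(-0.434778) = -0.449792 rad = -25.771°.
Then Δλ = atan2(0.001928, 0.805562) = 0.002393 rad, from sin θ sin δ cos φ₁ over cos δ − sin φ₁ sin φ₂.
λ₂ = -143.775° + 0.137° = -143.638°.

latitude -25.771°, longitude -143.638°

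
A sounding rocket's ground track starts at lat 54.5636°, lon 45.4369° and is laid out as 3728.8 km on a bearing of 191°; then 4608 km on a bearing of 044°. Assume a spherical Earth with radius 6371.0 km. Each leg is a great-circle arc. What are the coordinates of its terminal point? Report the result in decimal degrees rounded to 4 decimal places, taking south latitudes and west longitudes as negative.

Apply the spherical direct solution leg by leg, carrying full precision between legs.
Leg 1: from (54.5636°, 45.4369°), δ = 3728.8/6371 = 0.585277 rad, θ = 191° → φ = 21.3914°, λ = 38.9367°.
Leg 2: from (21.3914°, 38.9367°), δ = 4608/6371 = 0.723277 rad, θ = 44° → φ = 45.7839°, λ = 80.1813°.

latitude 45.7839°, longitude 80.1813°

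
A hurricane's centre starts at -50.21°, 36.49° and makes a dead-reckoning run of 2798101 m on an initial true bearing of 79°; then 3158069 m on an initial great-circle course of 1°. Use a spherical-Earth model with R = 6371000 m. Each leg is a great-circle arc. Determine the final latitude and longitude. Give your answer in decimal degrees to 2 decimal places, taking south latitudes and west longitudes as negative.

Apply the spherical direct solution leg by leg, carrying full precision between legs.
Leg 1: from (-50.21°, 36.49°), δ = 2798101/6371000 = 0.439193 rad, θ = 79° → φ = -40.06°, λ = 69.54°.
Leg 2: from (-40.06°, 69.54°), δ = 3158069/6371000 = 0.495694 rad, θ = 1° → φ = -11.66°, λ = 70.02°.

latitude -11.66°, longitude 70.02°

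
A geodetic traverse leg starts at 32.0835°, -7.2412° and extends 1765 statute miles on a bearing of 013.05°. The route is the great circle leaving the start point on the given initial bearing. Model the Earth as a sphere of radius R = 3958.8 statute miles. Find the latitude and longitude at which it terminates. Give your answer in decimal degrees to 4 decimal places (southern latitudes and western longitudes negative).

δ = 1765/3958.8 = 0.445842 rad (25.5449°).
Converting: φ₁ = 0.559963 rad, θ = 0.227765 rad.
sin φ₂ = sin φ₁ cos δ + cos φ₁ sin δ cos θ = (0.531155)(0.902248) + (0.847275)(0.431218)(0.974173) = 0.835157
φ₂ = asin(0.835157) = 0.988418 rad = 56.6322°.
For the longitude increment, Δλ = atan2( sin θ sin δ cos φ₁, cos δ − sin φ₁ sin φ₂ ) = atan2(0.082499, 0.458650) = 10.1969°.
λ₂ = -7.2412° + 10.1969° = 2.9557°.

latitude 56.6322°, longitude 2.9557°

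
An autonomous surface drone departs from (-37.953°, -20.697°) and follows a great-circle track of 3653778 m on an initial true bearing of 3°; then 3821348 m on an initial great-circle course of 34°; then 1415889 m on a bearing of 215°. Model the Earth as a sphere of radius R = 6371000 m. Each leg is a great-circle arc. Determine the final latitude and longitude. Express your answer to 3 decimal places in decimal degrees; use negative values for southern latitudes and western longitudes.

Apply the spherical direct solution leg by leg, carrying full precision between legs.
Leg 1: from (-37.953°, -20.697°), δ = 3653778/6371000 = 0.573501 rad, θ = 3° → φ = -5.128°, λ = -19.063°.
Leg 2: from (-5.128°, -19.063°), δ = 3821348/6371000 = 0.599803 rad, θ = 34° → φ = 23.100°, λ = 1.007°.
Leg 3: from (23.100°, 1.007°), δ = 1415889/6371000 = 0.222240 rad, θ = 215° → φ = 12.510°, λ = -6.434°.

latitude 12.510°, longitude -6.434°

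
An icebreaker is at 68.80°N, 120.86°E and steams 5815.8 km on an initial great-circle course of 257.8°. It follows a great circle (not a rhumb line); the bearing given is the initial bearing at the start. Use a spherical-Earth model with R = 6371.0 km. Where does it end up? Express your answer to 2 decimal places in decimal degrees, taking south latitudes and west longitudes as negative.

The arc subtends δ = 5815.8/6371 = 0.912855 rad at the centre.
Converting: φ₁ = 1.200787 rad, θ = 4.499459 rad.
sin φ₂ = sin φ₁ cos δ + cos φ₁ sin δ cos θ = (0.932324)(0.611489) + (0.361625)(0.791253)(-0.211325) = 0.509638
φ₂ = asin(0.509638) = 0.534764 rad = 30.64°.
For the longitude increment, Δλ = atan2( sin θ sin δ cos φ₁, cos δ − sin φ₁ sin φ₂ ) = atan2(-0.279674, 0.136341) = -64.01°.
λ₂ = 120.86° + -64.01° = 56.85°.

latitude 30.64°, longitude 56.85°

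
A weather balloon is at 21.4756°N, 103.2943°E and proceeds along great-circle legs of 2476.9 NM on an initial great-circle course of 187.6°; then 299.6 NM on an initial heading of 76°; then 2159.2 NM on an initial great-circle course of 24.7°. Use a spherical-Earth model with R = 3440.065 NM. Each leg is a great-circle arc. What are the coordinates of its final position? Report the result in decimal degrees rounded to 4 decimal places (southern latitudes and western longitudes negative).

latitude 14.7422°, longitude 117.7832°

Apply the spherical direct solution leg by leg, carrying full precision between legs.
Leg 1: from (21.4756°, 103.2943°), δ = 2476.9/3440.065 = 0.720015 rad, θ = 187.6° → φ = -19.4504°, λ = 97.9876°.
Leg 2: from (-19.4504°, 97.9876°), δ = 299.6/3440.065 = 0.087091 rad, θ = 76° → φ = -18.1730°, λ = 103.0838°.
Leg 3: from (-18.1730°, 103.0838°), δ = 2159.2/3440.065 = 0.627663 rad, θ = 24.7° → φ = 14.7422°, λ = 117.7832°.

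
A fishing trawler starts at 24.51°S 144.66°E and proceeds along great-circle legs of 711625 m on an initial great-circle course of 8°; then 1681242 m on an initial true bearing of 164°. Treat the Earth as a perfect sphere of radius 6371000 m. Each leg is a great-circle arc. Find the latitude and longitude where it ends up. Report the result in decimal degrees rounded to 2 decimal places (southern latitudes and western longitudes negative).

Apply the spherical direct solution leg by leg, carrying full precision between legs.
Leg 1: from (-24.51°, 144.66°), δ = 711625/6371000 = 0.111698 rad, θ = 8° → φ = -18.17°, λ = 145.60°.
Leg 2: from (-18.17°, 145.60°), δ = 1681242/6371000 = 0.263890 rad, θ = 164° → φ = -32.63°, λ = 150.49°.

latitude -32.63°, longitude 150.49°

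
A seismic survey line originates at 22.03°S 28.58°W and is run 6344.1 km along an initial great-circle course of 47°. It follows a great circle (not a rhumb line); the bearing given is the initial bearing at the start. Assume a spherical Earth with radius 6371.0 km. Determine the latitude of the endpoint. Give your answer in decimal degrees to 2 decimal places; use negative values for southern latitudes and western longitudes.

latitude 19.06°

The arc subtends δ = 6344.1/6371 = 0.995778 rad at the centre.
Converting: φ₁ = -0.384496 rad, θ = 0.820305 rad.
Destination latitude: φ₂ = arcsin( sin φ₁ cos δ + cos φ₁ sin δ cos θ ) = arcsin(0.326540) = 19.06°.
For the longitude increment, Δλ = atan2( sin θ sin δ cos φ₁, cos δ − sin φ₁ sin φ₂ ) = atan2(0.568928, 0.666333) = 40.49°.
λ₂ = -28.58° + 40.49° = 11.91°.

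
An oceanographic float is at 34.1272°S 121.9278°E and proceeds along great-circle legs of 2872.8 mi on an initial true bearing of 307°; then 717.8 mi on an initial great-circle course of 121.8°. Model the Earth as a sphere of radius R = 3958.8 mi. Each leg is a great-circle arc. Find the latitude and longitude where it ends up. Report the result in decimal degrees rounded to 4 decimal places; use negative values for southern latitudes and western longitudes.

Apply the spherical direct solution leg by leg, carrying full precision between legs.
Leg 1: from (-34.1272°, 121.9278°), δ = 2872.8/3958.8 = 0.725674 rad, θ = 307° → φ = -5.1101°, λ = 89.7789°.
Leg 2: from (-5.1101°, 89.7789°), δ = 717.8/3958.8 = 0.181318 rad, θ = 121.8° → φ = -10.5012°, λ = 98.7460°.

latitude -10.5012°, longitude 98.7460°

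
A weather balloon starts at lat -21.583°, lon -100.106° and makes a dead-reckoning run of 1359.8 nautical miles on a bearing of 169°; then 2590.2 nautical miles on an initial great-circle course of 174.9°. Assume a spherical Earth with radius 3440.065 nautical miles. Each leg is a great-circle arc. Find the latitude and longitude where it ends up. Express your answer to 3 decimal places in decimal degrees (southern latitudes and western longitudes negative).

Apply the spherical direct solution leg by leg, carrying full precision between legs.
Leg 1: from (-21.583°, -100.106°), δ = 1359.8/3440.065 = 0.395283 rad, θ = 169° → φ = -43.707°, λ = -94.272°.
Leg 2: from (-43.707°, -94.272°), δ = 2590.2/3440.065 = 0.752951 rad, θ = 174.9° → φ = -85.226°, λ = -47.357°.

latitude -85.226°, longitude -47.357°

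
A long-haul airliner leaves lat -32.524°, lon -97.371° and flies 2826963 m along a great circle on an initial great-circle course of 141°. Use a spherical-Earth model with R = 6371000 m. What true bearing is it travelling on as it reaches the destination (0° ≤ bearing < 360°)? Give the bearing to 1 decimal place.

Central angle δ = d/R = 0.443724 rad.
Start latitude φ₁ = -0.567651 rad; initial bearing θ = 2.460914 rad.
Destination latitude: φ₂ = arcsin( sin φ₁ cos δ + cos φ₁ sin δ cos θ ) = arcsin(-0.766894) = -50.076°.
Δλ = atan2( sin θ sin δ cos φ₁ , cos δ − sin φ₁ sin φ₂ ) = atan2(0.227799, 0.490836) = 0.434520 rad = 24.896°.
λ₂ = λ₁ + Δλ = -72.475°.
The forward bearing on arrival equals the back-azimuth from the destination plus 180°.
Back-azimuth from P₂ (-50.1°, -72.5°) to P₁ (-32.5°, -97.4°), with Δλ' = λ₁ − λ₂ = -24.9°: atan2( sin Δλ' cos φ₁ , cos φ₂ sin φ₁ − sin φ₂ cos φ₁ cos Δλ' ) = 304.2°.
Final bearing = (304.2° + 180°) mod 360° = 124.2°.

final bearing 124.2°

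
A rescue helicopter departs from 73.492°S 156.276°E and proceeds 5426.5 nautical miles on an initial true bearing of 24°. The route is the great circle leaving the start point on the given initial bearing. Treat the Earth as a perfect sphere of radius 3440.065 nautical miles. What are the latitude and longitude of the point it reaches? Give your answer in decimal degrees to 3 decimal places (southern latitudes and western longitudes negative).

latitude 15.423°, longitude -178.768°

Angular distance δ = d/R = 5426.5 / 3440.065 = 1.577441 rad.
Converting: φ₁ = -1.282677 rad, θ = 0.418879 rad.
sin φ₂ = sin φ₁ cos δ + cos φ₁ sin δ cos θ = (-0.958780)(-0.006645) + (0.284149)(0.999978)(0.913545) = 0.265948
φ₂ = asin(0.265948) = 0.269188 rad = 15.423°.
Δλ = atan2( sin θ sin δ cos φ₁ , cos δ − sin φ₁ sin φ₂ ) = atan2(0.115571, 0.248341) = 0.435564 rad = 24.956°.
λ₂ = 156.276° + 24.956° = 181.232°, normalized to (−180°, 180°] → -178.768°.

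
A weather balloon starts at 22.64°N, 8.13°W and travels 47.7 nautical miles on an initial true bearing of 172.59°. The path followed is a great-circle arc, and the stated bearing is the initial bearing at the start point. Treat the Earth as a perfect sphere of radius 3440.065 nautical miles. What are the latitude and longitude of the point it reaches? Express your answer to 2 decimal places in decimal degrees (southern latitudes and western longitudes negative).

δ = 47.7/3440.065 = 0.013866 rad (0.7945°).
Start latitude φ₁ = 0.395143 rad; initial bearing θ = 3.012264 rad.
Applying the spherical law of cosines for sides, sin φ₂ = sin φ₁ cos δ + cos φ₁ sin δ cos θ = 0.372213, so φ₂ = 21.85°.
Δλ = atan2( sin θ sin δ cos φ₁ , cos δ − sin φ₁ sin φ₂ ) = atan2(0.001650, 0.856624) = 0.001927 rad = 0.11°.
Hence λ₂ = -8.13° + 0.11° = -8.02°.

latitude 21.85°, longitude -8.02°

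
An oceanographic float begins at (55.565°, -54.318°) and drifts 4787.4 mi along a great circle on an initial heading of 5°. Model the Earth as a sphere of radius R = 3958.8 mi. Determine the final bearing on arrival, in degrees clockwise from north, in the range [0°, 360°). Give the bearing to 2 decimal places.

final bearing 175.08°

The arc subtends δ = 4787.4/3958.8 = 1.209306 rad at the centre.
Converting: φ₁ = 0.969792 rad, θ = 0.087266 rad.
Destination latitude: φ₂ = arcsin( sin φ₁ cos δ + cos φ₁ sin δ cos θ ) = arcsin(0.818607) = 54.946°.
Δλ = atan2( sin θ sin δ cos φ₁ , cos δ − sin φ₁ sin φ₂ ) = atan2(0.046099, -0.321492) = 2.999173 rad = 171.840°.
λ₂ = λ₁ + Δλ = 117.522°.
The forward bearing on arrival equals the back-azimuth from the destination plus 180°.
Back-azimuth from P₂ (54.95°, 117.52°) to P₁ (55.56°, -54.32°), with Δλ' = λ₁ − λ₂ = -171.84°: atan2( sin Δλ' cos φ₁ , cos φ₂ sin φ₁ − sin φ₂ cos φ₁ cos Δλ' ) = 355.08°.
Final bearing = (355.08° + 180°) mod 360° = 175.08°.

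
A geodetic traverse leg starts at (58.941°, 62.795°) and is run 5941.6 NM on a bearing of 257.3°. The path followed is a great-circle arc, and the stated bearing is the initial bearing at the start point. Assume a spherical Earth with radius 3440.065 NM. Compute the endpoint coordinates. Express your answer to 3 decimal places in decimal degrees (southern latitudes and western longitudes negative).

δ = 5941.6/3440.065 = 1.727177 rad (98.9599°).
Converting: φ₁ = 1.028715 rad, θ = 4.490732 rad.
Destination latitude: φ₂ = arcsin( sin φ₁ cos δ + cos φ₁ sin δ cos θ ) = arcsin(-0.245455) = -14.209°.
For the longitude increment, Δλ = atan2( sin θ sin δ cos φ₁, cos δ − sin φ₁ sin φ₂ ) = atan2(-0.497157, 0.054522) = -83.742°.
λ₂ = 62.795° + -83.742° = -20.947°.

latitude -14.209°, longitude -20.947°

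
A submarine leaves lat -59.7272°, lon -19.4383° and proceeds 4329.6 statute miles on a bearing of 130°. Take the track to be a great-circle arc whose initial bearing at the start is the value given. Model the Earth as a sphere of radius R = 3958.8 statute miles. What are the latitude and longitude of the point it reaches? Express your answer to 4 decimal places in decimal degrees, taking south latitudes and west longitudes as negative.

latitude -43.1932°, longitude 91.5919°

The arc subtends δ = 4329.6/3958.8 = 1.093665 rad at the centre.
With φ₁ = -59.7272° = -1.042436 rad and θ = 130° = 2.268928 rad:
sin φ₂ = sin φ₁ cos δ + cos φ₁ sin δ cos θ = (-0.863635)(0.459233) + (0.504118)(0.888316)(-0.642788) = -0.684460
φ₂ = asin(-0.684460) = -0.753863 rad = -43.1932°.
For the longitude increment, Δλ = atan2( sin θ sin δ cos φ₁, cos δ − sin φ₁ sin φ₂ ) = atan2(0.343047, -0.131891) = 111.0302°.
Hence λ₂ = -19.4383° + 111.0302° = 91.5919°.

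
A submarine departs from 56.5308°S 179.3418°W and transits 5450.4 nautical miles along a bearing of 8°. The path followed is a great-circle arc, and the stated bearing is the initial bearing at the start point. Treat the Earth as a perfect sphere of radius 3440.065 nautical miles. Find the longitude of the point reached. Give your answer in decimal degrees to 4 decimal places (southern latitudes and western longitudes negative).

Angular distance δ = d/R = 5450.4 / 3440.065 = 1.584389 rad.
With φ₁ = -56.5308° = -0.986649 rad and θ = 8° = 0.139626 rad:
Applying the spherical law of cosines for sides, sin φ₂ = sin φ₁ cos δ + cos φ₁ sin δ cos θ = 0.557409, so φ₂ = 33.8768°.
Δλ = atan2( sin θ sin δ cos φ₁ , cos δ − sin φ₁ sin φ₂ ) = atan2(0.076745, 0.451389) = 0.168410 rad = 9.6492°.
λ₂ = -179.3418° + 9.6492° = -169.6926°.

longitude -169.6926°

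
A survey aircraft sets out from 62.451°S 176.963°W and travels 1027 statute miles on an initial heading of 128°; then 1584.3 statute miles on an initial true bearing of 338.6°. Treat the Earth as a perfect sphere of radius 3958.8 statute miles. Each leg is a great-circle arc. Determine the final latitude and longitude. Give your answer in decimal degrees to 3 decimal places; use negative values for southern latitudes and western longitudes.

latitude -46.317°, longitude -155.479°

Apply the spherical direct solution leg by leg, carrying full precision between legs.
Leg 1: from (-62.451°, -176.963°), δ = 1027/3958.8 = 0.259422 rad, θ = 128° → φ = -68.434°, λ = -143.601°.
Leg 2: from (-68.434°, -143.601°), δ = 1584.3/3958.8 = 0.400197 rad, θ = 338.6° → φ = -46.317°, λ = -155.479°.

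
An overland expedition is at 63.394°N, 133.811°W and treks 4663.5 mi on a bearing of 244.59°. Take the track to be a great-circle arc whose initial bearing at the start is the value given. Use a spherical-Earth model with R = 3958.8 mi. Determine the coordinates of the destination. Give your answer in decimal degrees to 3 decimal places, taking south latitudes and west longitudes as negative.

latitude 9.480°, longitude 168.407°

Central angle δ = d/R = 1.178008 rad.
Start latitude φ₁ = 1.106434 rad; initial bearing θ = 4.268901 rad.
sin φ₂ = sin φ₁ cos δ + cos φ₁ sin δ cos θ = (0.894107)(0.382765) + (0.447853)(0.923846)(-0.429093) = 0.164698
φ₂ = asin(0.164698) = 0.165451 rad = 9.480°.
Then Δλ = atan2(-0.373721, 0.235508) = -1.008487 rad, from sin θ sin δ cos φ₁ over cos δ − sin φ₁ sin φ₂.
λ₂ = -133.811° + -57.782° = -191.593°, normalized to (−180°, 180°] → 168.407°.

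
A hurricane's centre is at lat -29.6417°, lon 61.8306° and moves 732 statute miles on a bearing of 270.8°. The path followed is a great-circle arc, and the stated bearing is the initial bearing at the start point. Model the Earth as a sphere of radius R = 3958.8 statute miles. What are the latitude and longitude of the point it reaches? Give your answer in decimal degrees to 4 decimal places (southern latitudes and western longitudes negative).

Central angle δ = d/R = 0.184905 rad.
Converting: φ₁ = -0.517345 rad, θ = 4.726352 rad.
Destination latitude: φ₂ = arcsin( sin φ₁ cos δ + cos φ₁ sin δ cos θ ) = arcsin(-0.483913) = -28.9413°.
For the longitude increment, Δλ = atan2( sin θ sin δ cos φ₁, cos δ − sin φ₁ sin φ₂ ) = atan2(-0.159777, 0.743623) = -12.1264°.
λ₂ = 61.8306° + -12.1264° = 49.7042°.

latitude -28.9413°, longitude 49.7042°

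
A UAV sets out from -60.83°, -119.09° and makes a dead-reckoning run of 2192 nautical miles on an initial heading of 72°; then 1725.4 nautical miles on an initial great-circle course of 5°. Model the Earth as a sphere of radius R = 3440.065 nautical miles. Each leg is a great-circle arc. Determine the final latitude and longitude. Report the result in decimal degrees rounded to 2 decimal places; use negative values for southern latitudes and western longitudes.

latitude -9.10°, longitude -70.96°

Apply the spherical direct solution leg by leg, carrying full precision between legs.
Leg 1: from (-60.83°, -119.09°), δ = 2192/3440.065 = 0.637197 rad, θ = 72° → φ = -37.75°, λ = -73.40°.
Leg 2: from (-37.75°, -73.40°), δ = 1725.4/3440.065 = 0.501560 rad, θ = 5° → φ = -9.10°, λ = -70.96°.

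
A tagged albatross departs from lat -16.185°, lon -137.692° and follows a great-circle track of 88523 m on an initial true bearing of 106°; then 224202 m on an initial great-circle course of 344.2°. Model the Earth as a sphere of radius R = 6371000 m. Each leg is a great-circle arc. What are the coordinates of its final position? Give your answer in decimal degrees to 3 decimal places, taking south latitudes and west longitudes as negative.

Apply the spherical direct solution leg by leg, carrying full precision between legs.
Leg 1: from (-16.185°, -137.692°), δ = 88523/6371000 = 0.013895 rad, θ = 106° → φ = -16.403°, λ = -136.894°.
Leg 2: from (-16.403°, -136.894°), δ = 224202/6371000 = 0.035191 rad, θ = 344.2° → φ = -14.462°, λ = -137.461°.

latitude -14.462°, longitude -137.461°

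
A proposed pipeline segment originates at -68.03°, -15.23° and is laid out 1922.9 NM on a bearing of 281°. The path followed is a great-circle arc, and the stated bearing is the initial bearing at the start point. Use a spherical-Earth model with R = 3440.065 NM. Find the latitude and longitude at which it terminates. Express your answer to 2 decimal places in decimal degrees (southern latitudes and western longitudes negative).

Angular distance δ = d/R = 1922.9 / 3440.065 = 0.558972 rad.
Start latitude φ₁ = -1.187347 rad; initial bearing θ = 4.904375 rad.
sin φ₂ = sin φ₁ cos δ + cos φ₁ sin δ cos θ = (-0.927380)(0.847801) + (0.374121)(0.530315)(0.190809) = -0.748376
φ₂ = asin(-0.748376) = -0.845611 rad = -48.45°.
Then Δλ = atan2(-0.194757, 0.153771) = -0.902456 rad, from sin θ sin δ cos φ₁ over cos δ − sin φ₁ sin φ₂.
λ₂ = λ₁ + Δλ = -66.94°.

latitude -48.45°, longitude -66.94°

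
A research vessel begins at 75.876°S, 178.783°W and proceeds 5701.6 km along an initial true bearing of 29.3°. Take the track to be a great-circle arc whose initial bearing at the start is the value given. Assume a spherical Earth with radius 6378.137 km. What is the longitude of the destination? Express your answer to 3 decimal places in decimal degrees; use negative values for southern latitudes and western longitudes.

longitude -153.621°

Angular distance δ = d/R = 5701.6 / 6378.137 = 0.893929 rad.
Converting: φ₁ = -1.324286 rad, θ = 0.511381 rad.
sin φ₂ = sin φ₁ cos δ + cos φ₁ sin δ cos θ = (-0.969770)(0.626354) + (0.244021)(0.779539)(0.872069) = -0.441531
φ₂ = asin(-0.441531) = -0.457304 rad = -26.202°.
Δλ = atan2( sin θ sin δ cos φ₁ , cos δ − sin φ₁ sin φ₂ ) = atan2(0.093092, 0.198171) = 0.439163 rad = 25.162°.
λ₂ = -178.783° + 25.162° = -153.621°.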